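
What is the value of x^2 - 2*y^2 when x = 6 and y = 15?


x^2 - d*y^2
= 6^2 - 2*15^2
= 36 - 450
= -414

-414


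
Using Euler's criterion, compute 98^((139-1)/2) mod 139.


p = 139 is prime and the exponent is (p-1)/2 = 69, so by Euler's criterion 98^69 = (98/139) = +1 or -1 mod 139.
Compute by square-and-multiply:
  69 = 64 + 4 + 1 (binary 1000101)
  Repeated squaring mod 139: 98^1 = 98, 98^2 = 13, 98^4 = 30, 98^8 = 66, 98^16 = 47, 98^32 = 124, 98^64 = 86
  98^69 = 98^64 * 98^4 * 98^1 = 86 * 30 * 98 mod 139
    86 * 30 = 2580 = 78 mod 139
    78 * 98 = 7644 = 138 mod 139
  98^69 = 138 mod 139
Result 138 = p - 1 = -1 mod 139: 98 is a quadratic non-residue mod 139. As a residue in [0, p-1] the value is 138.
98^69 mod 139 = 138

138


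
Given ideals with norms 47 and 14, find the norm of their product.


N(IJ) = N(I) * N(J)
= 47 * 14
= 658

658


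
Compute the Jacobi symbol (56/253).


Compute (56/253) via quadratic reciprocity:
  pull out 2: (2/253) = -1  (since 253 mod 8 = 5)
  pull out 2: (2/253) = -1  (since 253 mod 8 = 5)
  pull out 2: (2/253) = -1  (since 253 mod 8 = 5)
  reciprocity: (7/253) -> +(253/7)
  reduce: (1/7)
  (1/7) = 1
Product of signs = -1

-1


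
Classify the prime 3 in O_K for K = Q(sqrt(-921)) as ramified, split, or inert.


K = Q(sqrt(-921)). Since d mod 4 = 3, disc(K) = -3684.
Check p | disc: -3684 mod 3 = 0.
p divides disc, so p ramifies: (p) = P^2 with e=2, f=1, g=1.
Therefore p is ramified.

ramified


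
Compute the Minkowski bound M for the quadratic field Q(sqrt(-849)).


d = -849, d mod 4 = 3, so disc(K) = 4d = -3396; |disc(K)| = 3396
Imaginary quadratic field, so n = 2, s = r2 = 1, r1 = 0
M = (n!/n^n) * (4/pi)^s * sqrt(|disc(K)|) = (2!/2^2) * (4/pi)^1 * sqrt(3396)
= 0.5 * 1.273240 * 58.275209
= 37.0992

37.0992


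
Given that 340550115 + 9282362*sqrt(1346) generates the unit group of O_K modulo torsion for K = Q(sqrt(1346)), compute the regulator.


epsilon = 340550115 + 9282362*sqrt(1346)
= 6.8110e+08
R = ln(6.8110e+08)
= 20.3392

20.3392


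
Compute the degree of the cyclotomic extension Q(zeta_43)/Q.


The degree equals Euler's totient phi(43).
43 = 43
phi(43) = 42

42


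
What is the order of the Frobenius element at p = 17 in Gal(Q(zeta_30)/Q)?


The Frobenius at p in Gal(Q(zeta_n)/Q) = (Z/nZ)* is the class of p, so its order is ord_30(17), the smallest k >= 1 with 17^k = 1 mod 30.
n = 30 = 2 * 3 * 5, phi(30) = 8; the order divides phi(n).
Divisors of 8: 1, 2, 4, 8
Repeated squaring mod 30: 17^1 = 17, 17^2 = 19, 17^4 = 1, 17^8 = 1
Test divisors in increasing order:
  k=1: 17^1 = 17 mod 30
  k=2: 17^2 = 19 mod 30
  k=4: 17^4 = 1 mod 30  <- first divisor giving 1
Order = 4

4


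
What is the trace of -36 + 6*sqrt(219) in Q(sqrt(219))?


Tr(a + b*sqrt(d)) = (a + b*sqrt(d)) + (a - b*sqrt(d)) = 2a
= 2 * (-36)
= -72

-72


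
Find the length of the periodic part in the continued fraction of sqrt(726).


Run the CF algorithm for sqrt(726).
a_0 = floor(sqrt(726)) = 26; set m_0=0, q_0=1.
Recurrence: m' = q*a - m,  q' = (d - m'^2)/q,  a' = floor((a_0 + m')/q').
  step 1: m=26, q=50, a=1
  step 2: m=24, q=3, a=16
  step 3: m=24, q=50, a=1
  step 4: m=26, q=1, a=52
a_4 = 2*a_0 = 52, so the period closes here.
sqrt(726) = [26; 1, 16, 1, 52]
Period length = 4

4


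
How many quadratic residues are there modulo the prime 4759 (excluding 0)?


For prime p, the number of non-zero quadratic residues is (p-1)/2.
= (4759-1)/2
= 2379

2379


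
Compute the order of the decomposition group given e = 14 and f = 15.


|D_P| = e * f
= 14 * 15
= 210

210


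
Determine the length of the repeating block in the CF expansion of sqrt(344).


Run the CF algorithm for sqrt(344).
a_0 = floor(sqrt(344)) = 18; set m_0=0, q_0=1.
Recurrence: m' = q*a - m,  q' = (d - m'^2)/q,  a' = floor((a_0 + m')/q').
  step 1: m=18, q=20, a=1
  step 2: m=2, q=17, a=1
  step 3: m=15, q=7, a=4
  step 4: m=13, q=25, a=1
  step 5: m=12, q=8, a=3
  step 6: m=12, q=25, a=1
  step 7: m=13, q=7, a=4
  step 8: m=15, q=17, a=1
  step 9: m=2, q=20, a=1
  step 10: m=18, q=1, a=36
a_10 = 2*a_0 = 36, so the period closes here.
sqrt(344) = [18; 1, 1, 4, 1, 3, 1, 4, 1, 1, 36]
Period length = 10

10


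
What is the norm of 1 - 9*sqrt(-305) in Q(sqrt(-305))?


N(a + b*sqrt(d)) = a^2 - d*b^2
= (1)^2 - (-305)*(-9)^2
= 1 + 24705
= 24706

24706


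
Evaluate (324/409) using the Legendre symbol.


p = 409 is prime, so compute (324/409) with the reciprocity algorithm (Jacobi-symbol steps: pull out 2s via (2/n), flip via reciprocity, reduce):
  pull out 2: (2/409) = +1  (since 409 mod 8 = 1)
  pull out 2: (2/409) = +1  (since 409 mod 8 = 1)
  reciprocity: (81/409) -> +(409/81)
  reduce: (4/81)
  pull out 2: (2/81) = +1  (since 81 mod 8 = 1)
  pull out 2: (2/81) = +1  (since 81 mod 8 = 1)
  (1/81) = 1
Product of signs = 1
(324/409) = 1

1


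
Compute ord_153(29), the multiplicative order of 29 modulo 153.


We want ord_153(29), the smallest k >= 1 with 29^k = 1 mod 153.
n = 153 = 3^2 * 17, phi(153) = 96; the order divides phi(n).
Divisors of 96: 1, 2, 3, 4, 6, 8, 12, 16, 24, 32, 48, 96
Repeated squaring mod 153: 29^1 = 29, 29^2 = 76, 29^4 = 115, 29^8 = 67, 29^16 = 52, 29^32 = 103, 29^64 = 52
Test divisors in increasing order:
  k=1: 29^1 = 29 mod 153
  k=2: 29^2 = 76 mod 153
  k=3: 29^3 = 76 * 29 = 62 mod 153
  k=4: 29^4 = 115 mod 153
  k=6: 29^6 = 115 * 76 = 19 mod 153
  k=8: 29^8 = 67 mod 153
  k=12: 29^12 = 67 * 115 = 55 mod 153
  k=16: 29^16 = 52 mod 153
  k=24: 29^24 = 52 * 67 = 118 mod 153
  k=32: 29^32 = 103 mod 153
  k=48: 29^48 = 103 * 52 = 1 mod 153  <- first divisor giving 1
Order = 48

48


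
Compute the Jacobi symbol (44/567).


Compute (44/567) via quadratic reciprocity:
  pull out 2: (2/567) = +1  (since 567 mod 8 = 7)
  pull out 2: (2/567) = +1  (since 567 mod 8 = 7)
  reciprocity: (11/567) -> -(567/11)
  reduce: (6/11)
  pull out 2: (2/11) = -1  (since 11 mod 8 = 3)
  reciprocity: (3/11) -> -(11/3)
  reduce: (2/3)
  pull out 2: (2/3) = -1  (since 3 mod 8 = 3)
  (1/3) = 1
Product of signs = 1

1


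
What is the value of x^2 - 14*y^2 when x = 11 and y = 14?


x^2 - d*y^2
= 11^2 - 14*14^2
= 121 - 2744
= -2623

-2623


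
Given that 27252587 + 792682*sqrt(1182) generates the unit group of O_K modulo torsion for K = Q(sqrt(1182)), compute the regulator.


epsilon = 27252587 + 792682*sqrt(1182)
= 5.4505e+07
R = ln(5.4505e+07)
= 17.8138

17.8138


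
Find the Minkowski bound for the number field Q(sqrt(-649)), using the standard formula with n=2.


d = -649, d mod 4 = 3, so disc(K) = 4d = -2596; |disc(K)| = 2596
Imaginary quadratic field, so n = 2, s = r2 = 1, r1 = 0
M = (n!/n^n) * (4/pi)^s * sqrt(|disc(K)|) = (2!/2^2) * (4/pi)^1 * sqrt(2596)
= 0.5 * 1.273240 * 50.950957
= 32.4364

32.4364


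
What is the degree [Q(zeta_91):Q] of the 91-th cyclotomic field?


The degree equals Euler's totient phi(91).
91 = 7 * 13
phi(91) = 72

72


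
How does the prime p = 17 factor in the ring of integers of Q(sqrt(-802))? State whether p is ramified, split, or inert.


K = Q(sqrt(-802)). Since d mod 4 = 2, disc(K) = -3208.
Check p | disc: -3208 mod 17 = 5.
p does not divide disc. Compute Legendre symbol (d/p):
14^((17-1)/2) mod 17 = -1
(d/p) = -1, so p is inert: (p) stays prime with e=1, f=2, g=1.
Therefore p is inert.

inert


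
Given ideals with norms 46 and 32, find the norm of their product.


N(IJ) = N(I) * N(J)
= 46 * 32
= 1472

1472


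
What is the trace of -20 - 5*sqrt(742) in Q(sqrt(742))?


Tr(a + b*sqrt(d)) = (a + b*sqrt(d)) + (a - b*sqrt(d)) = 2a
= 2 * (-20)
= -40

-40


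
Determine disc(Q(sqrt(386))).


For K = Q(sqrt(d)) with d squarefree: disc(K) = d if d = 1 mod 4, and disc(K) = 4d if d = 2 or 3 mod 4.
Here d = 386, and d mod 4 = 2.
d = 2 mod 4, not 1 (O_K = Z[sqrt(d)]), so disc(K) = 4d = 4 * (386) = 1544

1544


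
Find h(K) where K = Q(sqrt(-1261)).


K = Q(sqrt(-1261)). d mod 4 = 3, so D = disc(K) = 4d = -5044
h(K) equals the number of primitive reduced positive-definite forms (a, b, c) = a*x^2 + b*x*y + c*y^2 with b^2 - 4ac = D,
where reduced means |b| <= a <= c, with b >= 0 whenever |b| = a or a = c, and primitive means gcd(a, b, c) = 1.
Reduced forces 3a^2 <= |D| = 5044, so 1 <= a <= 41; b must have the parity of D, and c = (b^2 - D)/(4a) must be an integer >= a.
Enumerate a = 1..41, b in [-a, a]:
  a=1: (1, 0, 1261)  [1]
  a=2: (2, 2, 631)  [1]
  a=3..4: none
  a=5: (5, -4, 253), (5, 4, 253)  [2]
  a=6..9: none
  a=10: (10, -6, 127), (10, 6, 127)  [2]
  a=11: (11, -4, 115), (11, 4, 115)  [2]
  a=12: none
  a=13: (13, 0, 97)  [1]
  a=14..21: none
  a=22: (22, -18, 61), (22, 18, 61)  [2]
  a=23: (23, -4, 55), (23, 4, 55)  [2]
  a=24: none
  a=25: (25, -16, 53), (25, 16, 53)  [2]
  a=26: (26, 26, 55)  [1]
  a=27..30: none
  a=31: (31, -28, 47), (31, 28, 47)  [2]
  a=32..36: none
  a=37: (37, -32, 41), (37, 32, 41)  [2]
  a=38..41: none
Total reduced forms: 1 + 1 + 2 + 2 + 2 + 1 + 2 + 2 + 2 + 1 + 2 + 2 = 20
h = 20

20


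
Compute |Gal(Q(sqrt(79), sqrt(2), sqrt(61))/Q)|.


The 3 square roots of distinct primes are multiplicatively independent over Q,
so [K:Q] = 2^3 and Gal(K/Q) is isomorphic to (Z/2Z)^3.
|Gal| = 2^3 = 8

8


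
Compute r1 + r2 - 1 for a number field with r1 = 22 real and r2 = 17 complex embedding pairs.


By Dirichlet's unit theorem:
rank = r1 + r2 - 1
= 22 + 17 - 1
= 38

38


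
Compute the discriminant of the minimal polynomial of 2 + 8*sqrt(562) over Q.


The element 2 + 8*sqrt(562) has minimal polynomial:
x^2 - 4*x - 35964
Discriminant = (-4)^2 - 4*(-35964)
= 16 + 143856
= 143872

143872


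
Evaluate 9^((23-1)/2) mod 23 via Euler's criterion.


p = 23 is prime and the exponent is (p-1)/2 = 11, so by Euler's criterion 9^11 = (9/23) = +1 or -1 mod 23.
Compute by square-and-multiply:
  11 = 8 + 2 + 1 (binary 1011)
  Repeated squaring mod 23: 9^1 = 9, 9^2 = 12, 9^4 = 6, 9^8 = 13
  9^11 = 9^8 * 9^2 * 9^1 = 13 * 12 * 9 mod 23
    13 * 12 = 156 = 18 mod 23
    18 * 9 = 162 = 1 mod 23
  9^11 = 1 mod 23
Result 1: 9 is a quadratic residue mod 23.
9^11 mod 23 = 1

1


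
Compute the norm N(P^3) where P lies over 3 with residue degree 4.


N(P^a) = p^(a*f)
= 3^(3*4)
= 3^12
= 531441

531441


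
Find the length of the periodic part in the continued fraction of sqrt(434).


Run the CF algorithm for sqrt(434).
a_0 = floor(sqrt(434)) = 20; set m_0=0, q_0=1.
Recurrence: m' = q*a - m,  q' = (d - m'^2)/q,  a' = floor((a_0 + m')/q').
  step 1: m=20, q=34, a=1
  step 2: m=14, q=7, a=4
  step 3: m=14, q=34, a=1
  step 4: m=20, q=1, a=40
a_4 = 2*a_0 = 40, so the period closes here.
sqrt(434) = [20; 1, 4, 1, 40]
Period length = 4

4


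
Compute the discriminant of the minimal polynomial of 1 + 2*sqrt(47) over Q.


The element 1 + 2*sqrt(47) has minimal polynomial:
x^2 - 2*x - 187
Discriminant = (-2)^2 - 4*(-187)
= 4 + 748
= 752

752


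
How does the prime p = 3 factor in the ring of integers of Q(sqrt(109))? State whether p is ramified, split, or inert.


K = Q(sqrt(109)). Since d mod 4 = 1, disc(K) = 109.
Check p | disc: 109 mod 3 = 1.
p does not divide disc. Compute Legendre symbol (d/p):
1^((3-1)/2) mod 3 = 1
(d/p) = 1, so p splits: (p) = P*P' with e=1, f=1, g=2.
Therefore p is split.

split


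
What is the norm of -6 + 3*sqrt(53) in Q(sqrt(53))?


N(a + b*sqrt(d)) = a^2 - d*b^2
= (-6)^2 - (53)*(3)^2
= 36 - 477
= -441

-441


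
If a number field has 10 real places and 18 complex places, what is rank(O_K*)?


By Dirichlet's unit theorem:
rank = r1 + r2 - 1
= 10 + 18 - 1
= 27

27


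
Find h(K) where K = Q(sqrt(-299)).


K = Q(sqrt(-299)). d mod 4 = 1, so D = disc(K) = d = -299
h(K) equals the number of primitive reduced positive-definite forms (a, b, c) = a*x^2 + b*x*y + c*y^2 with b^2 - 4ac = D,
where reduced means |b| <= a <= c, with b >= 0 whenever |b| = a or a = c, and primitive means gcd(a, b, c) = 1.
Reduced forces 3a^2 <= |D| = 299, so 1 <= a <= 9; b must have the parity of D, and c = (b^2 - D)/(4a) must be an integer >= a.
Enumerate a = 1..9, b in [-a, a]:
  a=1: (1, 1, 75)  [1]
  a=2: none
  a=3: (3, -1, 25), (3, 1, 25)  [2]
  a=4: none
  a=5: (5, -1, 15), (5, 1, 15)  [2]
  a=6: none
  a=7: (7, -3, 11), (7, 3, 11)  [2]
  a=8: none
  a=9: (9, 5, 9)  [1]
Total reduced forms: 1 + 2 + 2 + 2 + 1 = 8
h = 8

8


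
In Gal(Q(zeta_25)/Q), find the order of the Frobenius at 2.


The Frobenius at p in Gal(Q(zeta_n)/Q) = (Z/nZ)* is the class of p, so its order is ord_25(2), the smallest k >= 1 with 2^k = 1 mod 25.
n = 25 = 5^2, phi(25) = 20; the order divides phi(n).
Divisors of 20: 1, 2, 4, 5, 10, 20
Repeated squaring mod 25: 2^1 = 2, 2^2 = 4, 2^4 = 16, 2^8 = 6, 2^16 = 11
Test divisors in increasing order:
  k=1: 2^1 = 2 mod 25
  k=2: 2^2 = 4 mod 25
  k=4: 2^4 = 16 mod 25
  k=5: 2^5 = 16 * 2 = 7 mod 25
  k=10: 2^10 = 6 * 4 = 24 mod 25
  k=20: 2^20 = 11 * 16 = 1 mod 25  <- first divisor giving 1
Order = 20

20


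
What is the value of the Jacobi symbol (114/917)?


Compute (114/917) via quadratic reciprocity:
  pull out 2: (2/917) = -1  (since 917 mod 8 = 5)
  reciprocity: (57/917) -> +(917/57)
  reduce: (5/57)
  reciprocity: (5/57) -> +(57/5)
  reduce: (2/5)
  pull out 2: (2/5) = -1  (since 5 mod 8 = 5)
  (1/5) = 1
Product of signs = 1

1


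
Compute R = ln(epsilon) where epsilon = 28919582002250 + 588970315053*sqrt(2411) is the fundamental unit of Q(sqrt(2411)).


epsilon = 28919582002250 + 588970315053*sqrt(2411)
= 5.7839e+13
R = ln(5.7839e+13)
= 31.6887

31.6887


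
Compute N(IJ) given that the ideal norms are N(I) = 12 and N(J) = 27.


N(IJ) = N(I) * N(J)
= 12 * 27
= 324

324


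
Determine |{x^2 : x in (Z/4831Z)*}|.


For prime p, the number of non-zero quadratic residues is (p-1)/2.
= (4831-1)/2
= 2415

2415


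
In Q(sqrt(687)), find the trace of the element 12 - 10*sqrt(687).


Tr(a + b*sqrt(d)) = (a + b*sqrt(d)) + (a - b*sqrt(d)) = 2a
= 2 * (12)
= 24

24


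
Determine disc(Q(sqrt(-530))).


For K = Q(sqrt(d)) with d squarefree: disc(K) = d if d = 1 mod 4, and disc(K) = 4d if d = 2 or 3 mod 4.
Here d = -530, and d mod 4 = 2.
d = 2 mod 4, not 1 (O_K = Z[sqrt(d)]), so disc(K) = 4d = 4 * (-530) = -2120

-2120


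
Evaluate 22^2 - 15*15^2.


x^2 - d*y^2
= 22^2 - 15*15^2
= 484 - 3375
= -2891

-2891


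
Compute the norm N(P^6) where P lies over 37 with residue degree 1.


N(P^a) = p^(a*f)
= 37^(6*1)
= 37^6
= 2565726409

2565726409


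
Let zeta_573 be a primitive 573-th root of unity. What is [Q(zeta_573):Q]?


The degree equals Euler's totient phi(573).
573 = 3 * 191
phi(573) = 380

380


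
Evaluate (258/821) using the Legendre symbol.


p = 821 is prime, so compute (258/821) with the reciprocity algorithm (Jacobi-symbol steps: pull out 2s via (2/n), flip via reciprocity, reduce):
  pull out 2: (2/821) = -1  (since 821 mod 8 = 5)
  reciprocity: (129/821) -> +(821/129)
  reduce: (47/129)
  reciprocity: (47/129) -> +(129/47)
  reduce: (35/47)
  reciprocity: (35/47) -> -(47/35)
  reduce: (12/35)
  pull out 2: (2/35) = -1  (since 35 mod 8 = 3)
  pull out 2: (2/35) = -1  (since 35 mod 8 = 3)
  reciprocity: (3/35) -> -(35/3)
  reduce: (2/3)
  pull out 2: (2/3) = -1  (since 3 mod 8 = 3)
  (1/3) = 1
Product of signs = 1
(258/821) = 1

1


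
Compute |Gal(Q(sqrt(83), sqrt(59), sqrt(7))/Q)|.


The 3 square roots of distinct primes are multiplicatively independent over Q,
so [K:Q] = 2^3 and Gal(K/Q) is isomorphic to (Z/2Z)^3.
|Gal| = 2^3 = 8

8


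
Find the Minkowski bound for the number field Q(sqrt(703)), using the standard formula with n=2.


d = 703, d mod 4 = 3, so disc(K) = 4d = 2812; |disc(K)| = 2812
Real quadratic field, so n = 2, s = r2 = 0, r1 = 2
M = (n!/n^n) * (4/pi)^s * sqrt(|disc(K)|) = (2!/2^2) * (4/pi)^0 * sqrt(2812)
= 0.5 * 1.000000 * 53.028294
= 26.5141

26.5141


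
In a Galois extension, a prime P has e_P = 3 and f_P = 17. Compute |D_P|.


|D_P| = e * f
= 3 * 17
= 51

51


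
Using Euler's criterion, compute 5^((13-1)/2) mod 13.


p = 13 is prime and the exponent is (p-1)/2 = 6, so by Euler's criterion 5^6 = (5/13) = +1 or -1 mod 13.
Compute by square-and-multiply:
  6 = 4 + 2 (binary 110)
  Repeated squaring mod 13: 5^1 = 5, 5^2 = 12, 5^4 = 1
  5^6 = 5^4 * 5^2 = 1 * 12 mod 13
    1 * 12 = 12 = 12 mod 13
  5^6 = 12 mod 13
Result 12 = p - 1 = -1 mod 13: 5 is a quadratic non-residue mod 13. As a residue in [0, p-1] the value is 12.
5^6 mod 13 = 12

12


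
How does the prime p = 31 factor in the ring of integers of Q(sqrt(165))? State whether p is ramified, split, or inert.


K = Q(sqrt(165)). Since d mod 4 = 1, disc(K) = 165.
Check p | disc: 165 mod 31 = 10.
p does not divide disc. Compute Legendre symbol (d/p):
10^((31-1)/2) mod 31 = 1
(d/p) = 1, so p splits: (p) = P*P' with e=1, f=1, g=2.
Therefore p is split.

split


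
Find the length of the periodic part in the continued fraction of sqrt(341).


Run the CF algorithm for sqrt(341).
a_0 = floor(sqrt(341)) = 18; set m_0=0, q_0=1.
Recurrence: m' = q*a - m,  q' = (d - m'^2)/q,  a' = floor((a_0 + m')/q').
  step 1: m=18, q=17, a=2
  step 2: m=16, q=5, a=6
  step 3: m=14, q=29, a=1
  step 4: m=15, q=4, a=8
  step 5: m=17, q=13, a=2
  step 6: m=9, q=20, a=1
  step 7: m=11, q=11, a=2
  step 8: m=11, q=20, a=1
  step 9: m=9, q=13, a=2
  step 10: m=17, q=4, a=8
  step 11: m=15, q=29, a=1
  step 12: m=14, q=5, a=6
  step 13: m=16, q=17, a=2
  step 14: m=18, q=1, a=36
a_14 = 2*a_0 = 36, so the period closes here.
sqrt(341) = [18; 2, 6, 1, 8, 2, 1, 2, 1, 2, 8, 1, 6, 2, 36]
Period length = 14

14


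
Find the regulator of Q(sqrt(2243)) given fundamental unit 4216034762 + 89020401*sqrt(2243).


epsilon = 4216034762 + 89020401*sqrt(2243)
= 8.4321e+09
R = ln(8.4321e+09)
= 22.8553

22.8553


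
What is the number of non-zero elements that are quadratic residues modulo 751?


For prime p, the number of non-zero quadratic residues is (p-1)/2.
= (751-1)/2
= 375

375


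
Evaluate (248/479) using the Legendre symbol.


p = 479 is prime, so compute (248/479) with the reciprocity algorithm (Jacobi-symbol steps: pull out 2s via (2/n), flip via reciprocity, reduce):
  pull out 2: (2/479) = +1  (since 479 mod 8 = 7)
  pull out 2: (2/479) = +1  (since 479 mod 8 = 7)
  pull out 2: (2/479) = +1  (since 479 mod 8 = 7)
  reciprocity: (31/479) -> -(479/31)
  reduce: (14/31)
  pull out 2: (2/31) = +1  (since 31 mod 8 = 7)
  reciprocity: (7/31) -> -(31/7)
  reduce: (3/7)
  reciprocity: (3/7) -> -(7/3)
  reduce: (1/3)
  (1/3) = 1
Product of signs = -1
(248/479) = -1

-1


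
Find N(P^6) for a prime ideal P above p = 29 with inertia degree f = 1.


N(P^a) = p^(a*f)
= 29^(6*1)
= 29^6
= 594823321

594823321


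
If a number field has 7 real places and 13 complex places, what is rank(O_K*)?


By Dirichlet's unit theorem:
rank = r1 + r2 - 1
= 7 + 13 - 1
= 19

19


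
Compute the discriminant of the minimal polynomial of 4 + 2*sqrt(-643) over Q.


The element 4 + 2*sqrt(-643) has minimal polynomial:
x^2 - 8*x + 2588
Discriminant = (-8)^2 - 4*(2588)
= 64 - 10352
= -10288

-10288


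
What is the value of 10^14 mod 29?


p = 29 is prime and the exponent is (p-1)/2 = 14, so by Euler's criterion 10^14 = (10/29) = +1 or -1 mod 29.
Compute by square-and-multiply:
  14 = 8 + 4 + 2 (binary 1110)
  Repeated squaring mod 29: 10^1 = 10, 10^2 = 13, 10^4 = 24, 10^8 = 25
  10^14 = 10^8 * 10^4 * 10^2 = 25 * 24 * 13 mod 29
    25 * 24 = 600 = 20 mod 29
    20 * 13 = 260 = 28 mod 29
  10^14 = 28 mod 29
Result 28 = p - 1 = -1 mod 29: 10 is a quadratic non-residue mod 29. As a residue in [0, p-1] the value is 28.
10^14 mod 29 = 28

28


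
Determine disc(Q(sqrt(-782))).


For K = Q(sqrt(d)) with d squarefree: disc(K) = d if d = 1 mod 4, and disc(K) = 4d if d = 2 or 3 mod 4.
Here d = -782, and d mod 4 = 2.
d = 2 mod 4, not 1 (O_K = Z[sqrt(d)]), so disc(K) = 4d = 4 * (-782) = -3128

-3128


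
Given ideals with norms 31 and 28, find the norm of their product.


N(IJ) = N(I) * N(J)
= 31 * 28
= 868

868


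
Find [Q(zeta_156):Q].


The degree equals Euler's totient phi(156).
156 = 2^2 * 3 * 13
phi(156) = 48

48


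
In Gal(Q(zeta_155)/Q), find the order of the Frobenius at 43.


The Frobenius at p in Gal(Q(zeta_n)/Q) = (Z/nZ)* is the class of p, so its order is ord_155(43), the smallest k >= 1 with 43^k = 1 mod 155.
n = 155 = 5 * 31, phi(155) = 120; the order divides phi(n).
Divisors of 120: 1, 2, 3, 4, 5, 6, 8, 10, 12, 15, 20, 24, 30, 40, 60, 120
Repeated squaring mod 155: 43^1 = 43, 43^2 = 144, 43^4 = 121, 43^8 = 71, 43^16 = 81, 43^32 = 51, 43^64 = 121
Test divisors in increasing order:
  k=1: 43^1 = 43 mod 155
  k=2: 43^2 = 144 mod 155
  k=3: 43^3 = 144 * 43 = 147 mod 155
  k=4: 43^4 = 121 mod 155
  k=5: 43^5 = 121 * 43 = 88 mod 155
  k=6: 43^6 = 121 * 144 = 64 mod 155
  k=8: 43^8 = 71 mod 155
  k=10: 43^10 = 71 * 144 = 149 mod 155
  k=12: 43^12 = 71 * 121 = 66 mod 155
  k=15: 43^15 = 71 * 121 * 144 * 43 = 92 mod 155
  k=20: 43^20 = 81 * 121 = 36 mod 155
  k=24: 43^24 = 81 * 71 = 16 mod 155
  k=30: 43^30 = 81 * 71 * 121 * 144 = 94 mod 155
  k=40: 43^40 = 51 * 71 = 56 mod 155
  k=60: 43^60 = 51 * 81 * 71 * 121 = 1 mod 155  <- first divisor giving 1
Order = 60

60


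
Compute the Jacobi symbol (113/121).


Compute (113/121) via quadratic reciprocity:
  reciprocity: (113/121) -> +(121/113)
  reduce: (8/113)
  pull out 2: (2/113) = +1  (since 113 mod 8 = 1)
  pull out 2: (2/113) = +1  (since 113 mod 8 = 1)
  pull out 2: (2/113) = +1  (since 113 mod 8 = 1)
  (1/113) = 1
Product of signs = 1

1


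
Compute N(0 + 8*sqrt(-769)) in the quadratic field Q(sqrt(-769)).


N(a + b*sqrt(d)) = a^2 - d*b^2
= (0)^2 - (-769)*(8)^2
= 0 + 49216
= 49216

49216


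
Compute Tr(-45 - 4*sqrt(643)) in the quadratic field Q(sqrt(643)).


Tr(a + b*sqrt(d)) = (a + b*sqrt(d)) + (a - b*sqrt(d)) = 2a
= 2 * (-45)
= -90

-90


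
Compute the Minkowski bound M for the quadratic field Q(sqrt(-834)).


d = -834, d mod 4 = 2, so disc(K) = 4d = -3336; |disc(K)| = 3336
Imaginary quadratic field, so n = 2, s = r2 = 1, r1 = 0
M = (n!/n^n) * (4/pi)^s * sqrt(|disc(K)|) = (2!/2^2) * (4/pi)^1 * sqrt(3336)
= 0.5 * 1.273240 * 57.758116
= 36.7700

36.7700


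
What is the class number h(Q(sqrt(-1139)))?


K = Q(sqrt(-1139)). d mod 4 = 1, so D = disc(K) = d = -1139
h(K) equals the number of primitive reduced positive-definite forms (a, b, c) = a*x^2 + b*x*y + c*y^2 with b^2 - 4ac = D,
where reduced means |b| <= a <= c, with b >= 0 whenever |b| = a or a = c, and primitive means gcd(a, b, c) = 1.
Reduced forces 3a^2 <= |D| = 1139, so 1 <= a <= 19; b must have the parity of D, and c = (b^2 - D)/(4a) must be an integer >= a.
Enumerate a = 1..19, b in [-a, a]:
  a=1: (1, 1, 285)  [1]
  a=2: none
  a=3: (3, -1, 95), (3, 1, 95)  [2]
  a=4: none
  a=5: (5, -1, 57), (5, 1, 57)  [2]
  a=6: none
  a=7: (7, -3, 41), (7, 3, 41)  [2]
  a=8: none
  a=9: (9, -7, 33), (9, 7, 33)  [2]
  a=10: none
  a=11: (11, -7, 27), (11, 7, 27)  [2]
  a=12..14: none
  a=15: (15, -11, 21), (15, -1, 19), (15, 1, 19), (15, 11, 21)  [4]
  a=16: none
  a=17: (17, 17, 21)  [1]
  a=18..19: none
Total reduced forms: 1 + 2 + 2 + 2 + 2 + 2 + 4 + 1 = 16
h = 16

16


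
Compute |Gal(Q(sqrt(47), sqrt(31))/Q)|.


The 2 square roots of distinct primes are multiplicatively independent over Q,
so [K:Q] = 2^2 and Gal(K/Q) is isomorphic to (Z/2Z)^2.
|Gal| = 2^2 = 4

4


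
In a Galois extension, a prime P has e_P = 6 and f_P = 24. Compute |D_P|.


|D_P| = e * f
= 6 * 24
= 144

144


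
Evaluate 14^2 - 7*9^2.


x^2 - d*y^2
= 14^2 - 7*9^2
= 196 - 567
= -371

-371


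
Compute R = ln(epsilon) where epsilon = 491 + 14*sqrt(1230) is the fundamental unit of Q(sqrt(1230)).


epsilon = 491 + 14*sqrt(1230)
= 981.9990
R = ln(981.9990)
= 6.8896

6.8896


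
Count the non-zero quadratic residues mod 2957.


For prime p, the number of non-zero quadratic residues is (p-1)/2.
= (2957-1)/2
= 1478

1478


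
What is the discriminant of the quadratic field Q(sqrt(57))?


For K = Q(sqrt(d)) with d squarefree: disc(K) = d if d = 1 mod 4, and disc(K) = 4d if d = 2 or 3 mod 4.
Here d = 57, and d mod 4 = 1.
d = 1 mod 4 (O_K = Z[(1+sqrt(d))/2]), so disc(K) = d = 57

57


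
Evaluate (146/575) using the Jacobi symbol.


Compute (146/575) via quadratic reciprocity:
  pull out 2: (2/575) = +1  (since 575 mod 8 = 7)
  reciprocity: (73/575) -> +(575/73)
  reduce: (64/73)
  pull out 2: (2/73) = +1  (since 73 mod 8 = 1)
  pull out 2: (2/73) = +1  (since 73 mod 8 = 1)
  pull out 2: (2/73) = +1  (since 73 mod 8 = 1)
  pull out 2: (2/73) = +1  (since 73 mod 8 = 1)
  pull out 2: (2/73) = +1  (since 73 mod 8 = 1)
  pull out 2: (2/73) = +1  (since 73 mod 8 = 1)
  (1/73) = 1
Product of signs = 1

1


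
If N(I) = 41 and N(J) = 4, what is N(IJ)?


N(IJ) = N(I) * N(J)
= 41 * 4
= 164

164


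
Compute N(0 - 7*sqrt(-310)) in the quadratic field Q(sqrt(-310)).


N(a + b*sqrt(d)) = a^2 - d*b^2
= (0)^2 - (-310)*(-7)^2
= 0 + 15190
= 15190

15190


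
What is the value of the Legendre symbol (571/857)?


p = 857 is prime, so compute (571/857) with the reciprocity algorithm (Jacobi-symbol steps: pull out 2s via (2/n), flip via reciprocity, reduce):
  reciprocity: (571/857) -> +(857/571)
  reduce: (286/571)
  pull out 2: (2/571) = -1  (since 571 mod 8 = 3)
  reciprocity: (143/571) -> -(571/143)
  reduce: (142/143)
  pull out 2: (2/143) = +1  (since 143 mod 8 = 7)
  reciprocity: (71/143) -> -(143/71)
  reduce: (1/71)
  (1/71) = 1
Product of signs = -1
(571/857) = -1

-1


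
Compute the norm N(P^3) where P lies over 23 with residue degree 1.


N(P^a) = p^(a*f)
= 23^(3*1)
= 23^3
= 12167

12167


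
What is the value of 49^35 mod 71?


p = 71 is prime and the exponent is (p-1)/2 = 35, so by Euler's criterion 49^35 = (49/71) = +1 or -1 mod 71.
Compute by square-and-multiply:
  35 = 32 + 2 + 1 (binary 100011)
  Repeated squaring mod 71: 49^1 = 49, 49^2 = 58, 49^4 = 27, 49^8 = 19, 49^16 = 6, 49^32 = 36
  49^35 = 49^32 * 49^2 * 49^1 = 36 * 58 * 49 mod 71
    36 * 58 = 2088 = 29 mod 71
    29 * 49 = 1421 = 1 mod 71
  49^35 = 1 mod 71
Result 1: 49 is a quadratic residue mod 71.
49^35 mod 71 = 1

1


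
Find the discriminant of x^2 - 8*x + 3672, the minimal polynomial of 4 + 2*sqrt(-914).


The element 4 + 2*sqrt(-914) has minimal polynomial:
x^2 - 8*x + 3672
Discriminant = (-8)^2 - 4*(3672)
= 64 - 14688
= -14624

-14624


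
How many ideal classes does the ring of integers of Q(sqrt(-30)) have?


K = Q(sqrt(-30)). d mod 4 = 2, so D = disc(K) = 4d = -120
h(K) equals the number of primitive reduced positive-definite forms (a, b, c) = a*x^2 + b*x*y + c*y^2 with b^2 - 4ac = D,
where reduced means |b| <= a <= c, with b >= 0 whenever |b| = a or a = c, and primitive means gcd(a, b, c) = 1.
Reduced forces 3a^2 <= |D| = 120, so 1 <= a <= 6; b must have the parity of D, and c = (b^2 - D)/(4a) must be an integer >= a.
Enumerate a = 1..6, b in [-a, a]:
  a=1: (1, 0, 30)  [1]
  a=2: (2, 0, 15)  [1]
  a=3: (3, 0, 10)  [1]
  a=4: none
  a=5: (5, 0, 6)  [1]
  a=6: none
Total reduced forms: 1 + 1 + 1 + 1 = 4
h = 4

4


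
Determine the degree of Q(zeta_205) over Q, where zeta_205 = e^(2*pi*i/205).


The degree equals Euler's totient phi(205).
205 = 5 * 41
phi(205) = 160

160


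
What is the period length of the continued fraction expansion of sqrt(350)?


Run the CF algorithm for sqrt(350).
a_0 = floor(sqrt(350)) = 18; set m_0=0, q_0=1.
Recurrence: m' = q*a - m,  q' = (d - m'^2)/q,  a' = floor((a_0 + m')/q').
  step 1: m=18, q=26, a=1
  step 2: m=8, q=11, a=2
  step 3: m=14, q=14, a=2
  step 4: m=14, q=11, a=2
  step 5: m=8, q=26, a=1
  step 6: m=18, q=1, a=36
a_6 = 2*a_0 = 36, so the period closes here.
sqrt(350) = [18; 1, 2, 2, 2, 1, 36]
Period length = 6

6


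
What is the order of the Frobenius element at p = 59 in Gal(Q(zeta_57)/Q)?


The Frobenius at p in Gal(Q(zeta_n)/Q) = (Z/nZ)* is the class of p, so its order is ord_57(59), the smallest k >= 1 with 59^k = 1 mod 57.
n = 57 = 3 * 19, phi(57) = 36; the order divides phi(n).
Divisors of 36: 1, 2, 3, 4, 6, 9, 12, 18, 36
Repeated squaring mod 57: 59^1 = 2, 59^2 = 4, 59^4 = 16, 59^8 = 28, 59^16 = 43, 59^32 = 25
Test divisors in increasing order:
  k=1: 59^1 = 2 mod 57
  k=2: 59^2 = 4 mod 57
  k=3: 59^3 = 4 * 2 = 8 mod 57
  k=4: 59^4 = 16 mod 57
  k=6: 59^6 = 16 * 4 = 7 mod 57
  k=9: 59^9 = 28 * 2 = 56 mod 57
  k=12: 59^12 = 28 * 16 = 49 mod 57
  k=18: 59^18 = 43 * 4 = 1 mod 57  <- first divisor giving 1
Order = 18

18


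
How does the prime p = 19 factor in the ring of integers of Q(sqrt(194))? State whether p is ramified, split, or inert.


K = Q(sqrt(194)). Since d mod 4 = 2, disc(K) = 776.
Check p | disc: 776 mod 19 = 16.
p does not divide disc. Compute Legendre symbol (d/p):
4^((19-1)/2) mod 19 = 1
(d/p) = 1, so p splits: (p) = P*P' with e=1, f=1, g=2.
Therefore p is split.

split


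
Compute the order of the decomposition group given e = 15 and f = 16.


|D_P| = e * f
= 15 * 16
= 240

240


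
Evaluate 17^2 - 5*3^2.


x^2 - d*y^2
= 17^2 - 5*3^2
= 289 - 45
= 244

244


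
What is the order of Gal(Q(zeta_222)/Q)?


|Gal(Q(zeta_222)/Q)| = phi(222)
= 72

72


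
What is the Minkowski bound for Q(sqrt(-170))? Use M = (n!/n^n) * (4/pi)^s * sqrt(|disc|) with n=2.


d = -170, d mod 4 = 2, so disc(K) = 4d = -680; |disc(K)| = 680
Imaginary quadratic field, so n = 2, s = r2 = 1, r1 = 0
M = (n!/n^n) * (4/pi)^s * sqrt(|disc(K)|) = (2!/2^2) * (4/pi)^1 * sqrt(680)
= 0.5 * 1.273240 * 26.076810
= 16.6010

16.6010


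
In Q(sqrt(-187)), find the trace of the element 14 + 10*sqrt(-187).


Tr(a + b*sqrt(d)) = (a + b*sqrt(d)) + (a - b*sqrt(d)) = 2a
= 2 * (14)
= 28

28


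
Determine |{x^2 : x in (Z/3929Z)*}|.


For prime p, the number of non-zero quadratic residues is (p-1)/2.
= (3929-1)/2
= 1964

1964


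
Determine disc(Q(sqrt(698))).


For K = Q(sqrt(d)) with d squarefree: disc(K) = d if d = 1 mod 4, and disc(K) = 4d if d = 2 or 3 mod 4.
Here d = 698, and d mod 4 = 2.
d = 2 mod 4, not 1 (O_K = Z[sqrt(d)]), so disc(K) = 4d = 4 * (698) = 2792

2792


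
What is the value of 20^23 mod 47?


p = 47 is prime and the exponent is (p-1)/2 = 23, so by Euler's criterion 20^23 = (20/47) = +1 or -1 mod 47.
Compute by square-and-multiply:
  23 = 16 + 4 + 2 + 1 (binary 10111)
  Repeated squaring mod 47: 20^1 = 20, 20^2 = 24, 20^4 = 12, 20^8 = 3, 20^16 = 9
  20^23 = 20^16 * 20^4 * 20^2 * 20^1 = 9 * 12 * 24 * 20 mod 47
    9 * 12 = 108 = 14 mod 47
    14 * 24 = 336 = 7 mod 47
    7 * 20 = 140 = 46 mod 47
  20^23 = 46 mod 47
Result 46 = p - 1 = -1 mod 47: 20 is a quadratic non-residue mod 47. As a residue in [0, p-1] the value is 46.
20^23 mod 47 = 46

46


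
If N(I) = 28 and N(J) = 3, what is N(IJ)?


N(IJ) = N(I) * N(J)
= 28 * 3
= 84

84


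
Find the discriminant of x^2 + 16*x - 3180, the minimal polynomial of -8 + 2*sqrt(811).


The element -8 + 2*sqrt(811) has minimal polynomial:
x^2 + 16*x - 3180
Discriminant = (16)^2 - 4*(-3180)
= 256 + 12720
= 12976

12976


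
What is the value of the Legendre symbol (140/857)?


p = 857 is prime, so compute (140/857) with the reciprocity algorithm (Jacobi-symbol steps: pull out 2s via (2/n), flip via reciprocity, reduce):
  pull out 2: (2/857) = +1  (since 857 mod 8 = 1)
  pull out 2: (2/857) = +1  (since 857 mod 8 = 1)
  reciprocity: (35/857) -> +(857/35)
  reduce: (17/35)
  reciprocity: (17/35) -> +(35/17)
  reduce: (1/17)
  (1/17) = 1
Product of signs = 1
(140/857) = 1

1


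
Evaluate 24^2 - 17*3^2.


x^2 - d*y^2
= 24^2 - 17*3^2
= 576 - 153
= 423

423


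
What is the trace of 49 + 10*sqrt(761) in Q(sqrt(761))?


Tr(a + b*sqrt(d)) = (a + b*sqrt(d)) + (a - b*sqrt(d)) = 2a
= 2 * (49)
= 98

98


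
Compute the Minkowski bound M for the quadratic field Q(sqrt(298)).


d = 298, d mod 4 = 2, so disc(K) = 4d = 1192; |disc(K)| = 1192
Real quadratic field, so n = 2, s = r2 = 0, r1 = 2
M = (n!/n^n) * (4/pi)^s * sqrt(|disc(K)|) = (2!/2^2) * (4/pi)^0 * sqrt(1192)
= 0.5 * 1.000000 * 34.525353
= 17.2627

17.2627


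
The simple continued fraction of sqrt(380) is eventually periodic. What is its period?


Run the CF algorithm for sqrt(380).
a_0 = floor(sqrt(380)) = 19; set m_0=0, q_0=1.
Recurrence: m' = q*a - m,  q' = (d - m'^2)/q,  a' = floor((a_0 + m')/q').
  step 1: m=19, q=19, a=2
  step 2: m=19, q=1, a=38
a_2 = 2*a_0 = 38, so the period closes here.
sqrt(380) = [19; 2, 38]
Period length = 2

2


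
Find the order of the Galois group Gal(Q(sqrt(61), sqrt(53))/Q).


The 2 square roots of distinct primes are multiplicatively independent over Q,
so [K:Q] = 2^2 and Gal(K/Q) is isomorphic to (Z/2Z)^2.
|Gal| = 2^2 = 4

4


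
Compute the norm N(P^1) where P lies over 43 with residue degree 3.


N(P^a) = p^(a*f)
= 43^(1*3)
= 43^3
= 79507

79507


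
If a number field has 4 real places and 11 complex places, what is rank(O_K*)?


By Dirichlet's unit theorem:
rank = r1 + r2 - 1
= 4 + 11 - 1
= 14

14


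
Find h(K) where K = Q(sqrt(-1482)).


K = Q(sqrt(-1482)). d mod 4 = 2, so D = disc(K) = 4d = -5928
h(K) equals the number of primitive reduced positive-definite forms (a, b, c) = a*x^2 + b*x*y + c*y^2 with b^2 - 4ac = D,
where reduced means |b| <= a <= c, with b >= 0 whenever |b| = a or a = c, and primitive means gcd(a, b, c) = 1.
Reduced forces 3a^2 <= |D| = 5928, so 1 <= a <= 44; b must have the parity of D, and c = (b^2 - D)/(4a) must be an integer >= a.
Enumerate a = 1..44, b in [-a, a]:
  a=1: (1, 0, 1482)  [1]
  a=2: (2, 0, 741)  [1]
  a=3: (3, 0, 494)  [1]
  a=4..5: none
  a=6: (6, 0, 247)  [1]
  a=7: (7, -6, 213), (7, 6, 213)  [2]
  a=8..10: none
  a=11: (11, -10, 137), (11, 10, 137)  [2]
  a=12: none
  a=13: (13, 0, 114)  [1]
  a=14: (14, -8, 107), (14, 8, 107)  [2]
  a=15..18: none
  a=19: (19, 0, 78)  [1]
  a=20: none
  a=21: (21, -6, 71), (21, 6, 71)  [2]
  a=22: (22, -12, 69), (22, 12, 69)  [2]
  a=23: (23, -12, 66), (23, 12, 66)  [2]
  a=24..25: none
  a=26: (26, 0, 57)  [1]
  a=27..32: none
  a=33: (33, -12, 46), (33, 12, 46)  [2]
  a=34..37: none
  a=38: (38, 0, 39)  [1]
  a=39..41: none
  a=42: (42, -36, 43), (42, 36, 43)  [2]
  a=43..44: none
Total reduced forms: 1 + 1 + 1 + 1 + 2 + 2 + 1 + 2 + 1 + 2 + 2 + 2 + 1 + 2 + 1 + 2 = 24
h = 24

24


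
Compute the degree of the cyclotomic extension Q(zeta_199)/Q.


The degree equals Euler's totient phi(199).
199 = 199
phi(199) = 198

198


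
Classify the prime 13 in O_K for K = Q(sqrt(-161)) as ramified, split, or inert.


K = Q(sqrt(-161)). Since d mod 4 = 3, disc(K) = -644.
Check p | disc: -644 mod 13 = 6.
p does not divide disc. Compute Legendre symbol (d/p):
8^((13-1)/2) mod 13 = -1
(d/p) = -1, so p is inert: (p) stays prime with e=1, f=2, g=1.
Therefore p is inert.

inert


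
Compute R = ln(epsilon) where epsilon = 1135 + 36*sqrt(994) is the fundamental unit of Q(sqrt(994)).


epsilon = 1135 + 36*sqrt(994)
= 2269.9996
R = ln(2269.9996)
= 7.7275

7.7275


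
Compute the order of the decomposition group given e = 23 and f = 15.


|D_P| = e * f
= 23 * 15
= 345

345


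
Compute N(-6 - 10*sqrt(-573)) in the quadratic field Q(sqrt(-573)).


N(a + b*sqrt(d)) = a^2 - d*b^2
= (-6)^2 - (-573)*(-10)^2
= 36 + 57300
= 57336

57336


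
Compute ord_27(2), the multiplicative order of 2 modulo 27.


We want ord_27(2), the smallest k >= 1 with 2^k = 1 mod 27.
n = 27 = 3^3, phi(27) = 18; the order divides phi(n).
Divisors of 18: 1, 2, 3, 6, 9, 18
Repeated squaring mod 27: 2^1 = 2, 2^2 = 4, 2^4 = 16, 2^8 = 13, 2^16 = 7
Test divisors in increasing order:
  k=1: 2^1 = 2 mod 27
  k=2: 2^2 = 4 mod 27
  k=3: 2^3 = 4 * 2 = 8 mod 27
  k=6: 2^6 = 16 * 4 = 10 mod 27
  k=9: 2^9 = 13 * 2 = 26 mod 27
  k=18: 2^18 = 7 * 4 = 1 mod 27  <- first divisor giving 1
Order = 18

18


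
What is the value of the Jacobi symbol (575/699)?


Compute (575/699) via quadratic reciprocity:
  reciprocity: (575/699) -> -(699/575)
  reduce: (124/575)
  pull out 2: (2/575) = +1  (since 575 mod 8 = 7)
  pull out 2: (2/575) = +1  (since 575 mod 8 = 7)
  reciprocity: (31/575) -> -(575/31)
  reduce: (17/31)
  reciprocity: (17/31) -> +(31/17)
  reduce: (14/17)
  pull out 2: (2/17) = +1  (since 17 mod 8 = 1)
  reciprocity: (7/17) -> +(17/7)
  reduce: (3/7)
  reciprocity: (3/7) -> -(7/3)
  reduce: (1/3)
  (1/3) = 1
Product of signs = -1

-1


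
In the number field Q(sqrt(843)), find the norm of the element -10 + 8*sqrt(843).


N(a + b*sqrt(d)) = a^2 - d*b^2
= (-10)^2 - (843)*(8)^2
= 100 - 53952
= -53852

-53852


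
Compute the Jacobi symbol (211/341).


Compute (211/341) via quadratic reciprocity:
  reciprocity: (211/341) -> +(341/211)
  reduce: (130/211)
  pull out 2: (2/211) = -1  (since 211 mod 8 = 3)
  reciprocity: (65/211) -> +(211/65)
  reduce: (16/65)
  pull out 2: (2/65) = +1  (since 65 mod 8 = 1)
  pull out 2: (2/65) = +1  (since 65 mod 8 = 1)
  pull out 2: (2/65) = +1  (since 65 mod 8 = 1)
  pull out 2: (2/65) = +1  (since 65 mod 8 = 1)
  (1/65) = 1
Product of signs = -1

-1


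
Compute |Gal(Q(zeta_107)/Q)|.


|Gal(Q(zeta_107)/Q)| = phi(107)
= 106

106


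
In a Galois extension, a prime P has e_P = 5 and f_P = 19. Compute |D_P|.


|D_P| = e * f
= 5 * 19
= 95

95


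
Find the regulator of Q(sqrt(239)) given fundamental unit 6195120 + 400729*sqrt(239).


epsilon = 6195120 + 400729*sqrt(239)
= 1.2390e+07
R = ln(1.2390e+07)
= 16.3324

16.3324


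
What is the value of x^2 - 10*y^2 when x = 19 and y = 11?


x^2 - d*y^2
= 19^2 - 10*11^2
= 361 - 1210
= -849

-849


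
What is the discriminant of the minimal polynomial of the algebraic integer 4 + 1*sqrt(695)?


The element 4 + 1*sqrt(695) has minimal polynomial:
x^2 - 8*x - 679
Discriminant = (-8)^2 - 4*(-679)
= 64 + 2716
= 2780

2780


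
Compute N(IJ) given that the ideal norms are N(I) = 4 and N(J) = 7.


N(IJ) = N(I) * N(J)
= 4 * 7
= 28

28


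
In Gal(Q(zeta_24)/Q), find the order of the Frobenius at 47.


The Frobenius at p in Gal(Q(zeta_n)/Q) = (Z/nZ)* is the class of p, so its order is ord_24(47), the smallest k >= 1 with 47^k = 1 mod 24.
n = 24 = 2^3 * 3, phi(24) = 8; the order divides phi(n).
Divisors of 8: 1, 2, 4, 8
Repeated squaring mod 24: 47^1 = 23, 47^2 = 1, 47^4 = 1, 47^8 = 1
Test divisors in increasing order:
  k=1: 47^1 = 23 mod 24
  k=2: 47^2 = 1 mod 24  <- first divisor giving 1
Order = 2

2


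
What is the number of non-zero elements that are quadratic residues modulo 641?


For prime p, the number of non-zero quadratic residues is (p-1)/2.
= (641-1)/2
= 320

320


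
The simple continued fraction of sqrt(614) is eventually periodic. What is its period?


Run the CF algorithm for sqrt(614).
a_0 = floor(sqrt(614)) = 24; set m_0=0, q_0=1.
Recurrence: m' = q*a - m,  q' = (d - m'^2)/q,  a' = floor((a_0 + m')/q').
  step 1: m=24, q=38, a=1
  step 2: m=14, q=11, a=3
  step 3: m=19, q=23, a=1
  step 4: m=4, q=26, a=1
  step 5: m=22, q=5, a=9
  step 6: m=23, q=17, a=2
  step 7: m=11, q=29, a=1
  step 8: m=18, q=10, a=4
  step 9: m=22, q=13, a=3
  step 10: m=17, q=25, a=1
  step 11: m=8, q=22, a=1
  step 12: m=14, q=19, a=2
  step 13: m=24, q=2, a=24
  step 14: m=24, q=19, a=2
  step 15: m=14, q=22, a=1
  step 16: m=8, q=25, a=1
  step 17: m=17, q=13, a=3
  step 18: m=22, q=10, a=4
  step 19: m=18, q=29, a=1
  step 20: m=11, q=17, a=2
  step 21: m=23, q=5, a=9
  step 22: m=22, q=26, a=1
  step 23: m=4, q=23, a=1
  step 24: m=19, q=11, a=3
  step 25: m=14, q=38, a=1
  step 26: m=24, q=1, a=48
a_26 = 2*a_0 = 48, so the period closes here.
sqrt(614) = [24; 1, 3, 1, 1, 9, 2, 1, 4, 3, 1, 1, 2, 24, 2, 1, 1, 3, 4, 1, 2, 9, 1, 1, 3, 1, 48]
Period length = 26

26


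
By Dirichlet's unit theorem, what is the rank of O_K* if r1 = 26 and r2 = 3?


By Dirichlet's unit theorem:
rank = r1 + r2 - 1
= 26 + 3 - 1
= 28

28


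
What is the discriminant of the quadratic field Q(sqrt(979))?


For K = Q(sqrt(d)) with d squarefree: disc(K) = d if d = 1 mod 4, and disc(K) = 4d if d = 2 or 3 mod 4.
Here d = 979, and d mod 4 = 3.
d = 3 mod 4, not 1 (O_K = Z[sqrt(d)]), so disc(K) = 4d = 4 * (979) = 3916

3916
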